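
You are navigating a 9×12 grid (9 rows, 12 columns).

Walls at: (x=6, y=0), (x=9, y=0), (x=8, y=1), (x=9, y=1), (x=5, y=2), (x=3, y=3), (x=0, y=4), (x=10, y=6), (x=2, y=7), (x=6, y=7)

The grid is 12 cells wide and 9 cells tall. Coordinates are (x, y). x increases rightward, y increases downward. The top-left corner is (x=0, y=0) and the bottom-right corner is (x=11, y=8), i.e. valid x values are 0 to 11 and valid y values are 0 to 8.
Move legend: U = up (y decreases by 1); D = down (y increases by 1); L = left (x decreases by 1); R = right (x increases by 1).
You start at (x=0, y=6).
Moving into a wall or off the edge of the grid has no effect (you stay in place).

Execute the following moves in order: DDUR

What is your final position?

Answer: Final position: (x=1, y=7)

Derivation:
Start: (x=0, y=6)
  D (down): (x=0, y=6) -> (x=0, y=7)
  D (down): (x=0, y=7) -> (x=0, y=8)
  U (up): (x=0, y=8) -> (x=0, y=7)
  R (right): (x=0, y=7) -> (x=1, y=7)
Final: (x=1, y=7)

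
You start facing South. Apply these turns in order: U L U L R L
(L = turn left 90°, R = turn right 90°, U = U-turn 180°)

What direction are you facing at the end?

Answer: Final heading: North

Derivation:
Start: South
  U (U-turn (180°)) -> North
  L (left (90° counter-clockwise)) -> West
  U (U-turn (180°)) -> East
  L (left (90° counter-clockwise)) -> North
  R (right (90° clockwise)) -> East
  L (left (90° counter-clockwise)) -> North
Final: North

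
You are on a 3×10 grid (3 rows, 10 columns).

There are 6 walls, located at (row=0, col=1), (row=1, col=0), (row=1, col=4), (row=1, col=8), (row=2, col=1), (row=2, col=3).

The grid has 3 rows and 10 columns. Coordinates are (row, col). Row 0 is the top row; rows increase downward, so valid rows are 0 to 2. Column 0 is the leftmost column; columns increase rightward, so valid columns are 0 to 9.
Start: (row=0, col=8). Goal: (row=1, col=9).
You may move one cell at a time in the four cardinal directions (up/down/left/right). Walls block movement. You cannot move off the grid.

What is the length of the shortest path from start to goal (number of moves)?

Answer: Shortest path length: 2

Derivation:
BFS from (row=0, col=8) until reaching (row=1, col=9):
  Distance 0: (row=0, col=8)
  Distance 1: (row=0, col=7), (row=0, col=9)
  Distance 2: (row=0, col=6), (row=1, col=7), (row=1, col=9)  <- goal reached here
One shortest path (2 moves): (row=0, col=8) -> (row=0, col=9) -> (row=1, col=9)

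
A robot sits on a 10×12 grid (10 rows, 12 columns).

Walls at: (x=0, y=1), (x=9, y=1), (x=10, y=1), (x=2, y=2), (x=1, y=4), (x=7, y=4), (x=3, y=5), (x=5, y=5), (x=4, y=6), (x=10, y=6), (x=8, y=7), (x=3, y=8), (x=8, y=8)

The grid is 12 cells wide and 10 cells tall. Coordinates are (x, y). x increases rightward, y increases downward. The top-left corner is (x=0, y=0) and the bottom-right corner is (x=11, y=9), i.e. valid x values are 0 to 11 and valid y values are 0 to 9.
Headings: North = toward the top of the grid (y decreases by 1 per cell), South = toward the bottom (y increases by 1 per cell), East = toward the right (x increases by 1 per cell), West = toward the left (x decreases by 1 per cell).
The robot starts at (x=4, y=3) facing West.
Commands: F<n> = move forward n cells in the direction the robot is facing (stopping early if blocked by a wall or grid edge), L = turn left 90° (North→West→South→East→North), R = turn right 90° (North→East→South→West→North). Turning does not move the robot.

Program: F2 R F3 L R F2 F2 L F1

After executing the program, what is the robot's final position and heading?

Start: (x=4, y=3), facing West
  F2: move forward 2, now at (x=2, y=3)
  R: turn right, now facing North
  F3: move forward 0/3 (blocked), now at (x=2, y=3)
  L: turn left, now facing West
  R: turn right, now facing North
  F2: move forward 0/2 (blocked), now at (x=2, y=3)
  F2: move forward 0/2 (blocked), now at (x=2, y=3)
  L: turn left, now facing West
  F1: move forward 1, now at (x=1, y=3)
Final: (x=1, y=3), facing West

Answer: Final position: (x=1, y=3), facing West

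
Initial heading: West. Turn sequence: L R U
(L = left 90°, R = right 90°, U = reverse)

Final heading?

Start: West
  L (left (90° counter-clockwise)) -> South
  R (right (90° clockwise)) -> West
  U (U-turn (180°)) -> East
Final: East

Answer: Final heading: East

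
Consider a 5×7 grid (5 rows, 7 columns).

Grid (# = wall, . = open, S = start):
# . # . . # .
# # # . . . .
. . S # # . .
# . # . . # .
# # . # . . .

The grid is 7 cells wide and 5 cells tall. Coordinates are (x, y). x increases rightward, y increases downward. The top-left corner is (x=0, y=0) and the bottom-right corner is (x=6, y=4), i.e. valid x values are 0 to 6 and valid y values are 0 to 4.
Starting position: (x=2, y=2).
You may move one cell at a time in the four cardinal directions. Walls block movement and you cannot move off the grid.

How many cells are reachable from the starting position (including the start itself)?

BFS flood-fill from (x=2, y=2):
  Distance 0: (x=2, y=2)
  Distance 1: (x=1, y=2)
  Distance 2: (x=0, y=2), (x=1, y=3)
Total reachable: 4 (grid has 21 open cells total)

Answer: Reachable cells: 4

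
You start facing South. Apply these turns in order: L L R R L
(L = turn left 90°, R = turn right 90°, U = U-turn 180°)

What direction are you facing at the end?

Answer: Final heading: East

Derivation:
Start: South
  L (left (90° counter-clockwise)) -> East
  L (left (90° counter-clockwise)) -> North
  R (right (90° clockwise)) -> East
  R (right (90° clockwise)) -> South
  L (left (90° counter-clockwise)) -> East
Final: East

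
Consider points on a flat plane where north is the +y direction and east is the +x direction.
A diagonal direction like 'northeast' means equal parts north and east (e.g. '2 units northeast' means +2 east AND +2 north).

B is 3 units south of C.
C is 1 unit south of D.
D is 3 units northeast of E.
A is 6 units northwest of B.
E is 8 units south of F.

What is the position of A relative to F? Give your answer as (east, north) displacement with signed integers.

Place F at the origin (east=0, north=0).
  E is 8 units south of F: delta (east=+0, north=-8); E at (east=0, north=-8).
  D is 3 units northeast of E: delta (east=+3, north=+3); D at (east=3, north=-5).
  C is 1 unit south of D: delta (east=+0, north=-1); C at (east=3, north=-6).
  B is 3 units south of C: delta (east=+0, north=-3); B at (east=3, north=-9).
  A is 6 units northwest of B: delta (east=-6, north=+6); A at (east=-3, north=-3).
Therefore A relative to F: (east=-3, north=-3).

Answer: A is at (east=-3, north=-3) relative to F.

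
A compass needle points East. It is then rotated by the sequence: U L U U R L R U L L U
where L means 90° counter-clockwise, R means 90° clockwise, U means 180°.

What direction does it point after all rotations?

Start: East
  U (U-turn (180°)) -> West
  L (left (90° counter-clockwise)) -> South
  U (U-turn (180°)) -> North
  U (U-turn (180°)) -> South
  R (right (90° clockwise)) -> West
  L (left (90° counter-clockwise)) -> South
  R (right (90° clockwise)) -> West
  U (U-turn (180°)) -> East
  L (left (90° counter-clockwise)) -> North
  L (left (90° counter-clockwise)) -> West
  U (U-turn (180°)) -> East
Final: East

Answer: Final heading: East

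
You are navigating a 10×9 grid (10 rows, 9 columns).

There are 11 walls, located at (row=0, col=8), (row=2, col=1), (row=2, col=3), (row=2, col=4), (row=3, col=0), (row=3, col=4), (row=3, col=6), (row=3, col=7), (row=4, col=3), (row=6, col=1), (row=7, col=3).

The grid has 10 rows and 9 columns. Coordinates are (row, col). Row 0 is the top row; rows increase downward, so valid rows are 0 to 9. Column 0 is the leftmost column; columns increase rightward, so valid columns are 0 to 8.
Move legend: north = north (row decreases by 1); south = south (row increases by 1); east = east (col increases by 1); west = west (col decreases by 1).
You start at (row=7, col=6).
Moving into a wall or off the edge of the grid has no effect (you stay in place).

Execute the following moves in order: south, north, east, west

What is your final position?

Answer: Final position: (row=7, col=6)

Derivation:
Start: (row=7, col=6)
  south (south): (row=7, col=6) -> (row=8, col=6)
  north (north): (row=8, col=6) -> (row=7, col=6)
  east (east): (row=7, col=6) -> (row=7, col=7)
  west (west): (row=7, col=7) -> (row=7, col=6)
Final: (row=7, col=6)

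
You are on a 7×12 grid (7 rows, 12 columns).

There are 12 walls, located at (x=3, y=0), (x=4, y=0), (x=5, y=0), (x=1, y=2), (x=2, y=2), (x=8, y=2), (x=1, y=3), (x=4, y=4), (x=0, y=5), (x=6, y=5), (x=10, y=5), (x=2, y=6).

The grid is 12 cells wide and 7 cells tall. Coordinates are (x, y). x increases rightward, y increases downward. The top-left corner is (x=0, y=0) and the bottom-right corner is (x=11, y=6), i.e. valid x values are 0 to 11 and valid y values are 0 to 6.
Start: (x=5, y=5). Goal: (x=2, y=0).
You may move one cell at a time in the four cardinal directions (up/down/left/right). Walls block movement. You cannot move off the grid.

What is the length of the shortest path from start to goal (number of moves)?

Answer: Shortest path length: 8

Derivation:
BFS from (x=5, y=5) until reaching (x=2, y=0):
  Distance 0: (x=5, y=5)
  Distance 1: (x=5, y=4), (x=4, y=5), (x=5, y=6)
  Distance 2: (x=5, y=3), (x=6, y=4), (x=3, y=5), (x=4, y=6), (x=6, y=6)
  Distance 3: (x=5, y=2), (x=4, y=3), (x=6, y=3), (x=3, y=4), (x=7, y=4), (x=2, y=5), (x=3, y=6), (x=7, y=6)
  Distance 4: (x=5, y=1), (x=4, y=2), (x=6, y=2), (x=3, y=3), (x=7, y=3), (x=2, y=4), (x=8, y=4), (x=1, y=5), (x=7, y=5), (x=8, y=6)
  Distance 5: (x=4, y=1), (x=6, y=1), (x=3, y=2), (x=7, y=2), (x=2, y=3), (x=8, y=3), (x=1, y=4), (x=9, y=4), (x=8, y=5), (x=1, y=6), (x=9, y=6)
  Distance 6: (x=6, y=0), (x=3, y=1), (x=7, y=1), (x=9, y=3), (x=0, y=4), (x=10, y=4), (x=9, y=5), (x=0, y=6), (x=10, y=6)
  Distance 7: (x=7, y=0), (x=2, y=1), (x=8, y=1), (x=9, y=2), (x=0, y=3), (x=10, y=3), (x=11, y=4), (x=11, y=6)
  Distance 8: (x=2, y=0), (x=8, y=0), (x=1, y=1), (x=9, y=1), (x=0, y=2), (x=10, y=2), (x=11, y=3), (x=11, y=5)  <- goal reached here
One shortest path (8 moves): (x=5, y=5) -> (x=4, y=5) -> (x=3, y=5) -> (x=3, y=4) -> (x=3, y=3) -> (x=3, y=2) -> (x=3, y=1) -> (x=2, y=1) -> (x=2, y=0)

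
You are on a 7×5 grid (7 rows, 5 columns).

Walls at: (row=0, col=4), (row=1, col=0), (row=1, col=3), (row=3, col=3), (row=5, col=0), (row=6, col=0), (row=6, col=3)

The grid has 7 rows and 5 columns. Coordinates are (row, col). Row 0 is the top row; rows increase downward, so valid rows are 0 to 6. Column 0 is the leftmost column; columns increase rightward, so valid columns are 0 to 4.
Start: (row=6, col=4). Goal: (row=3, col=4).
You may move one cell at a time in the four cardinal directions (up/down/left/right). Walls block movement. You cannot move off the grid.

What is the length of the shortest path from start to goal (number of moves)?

BFS from (row=6, col=4) until reaching (row=3, col=4):
  Distance 0: (row=6, col=4)
  Distance 1: (row=5, col=4)
  Distance 2: (row=4, col=4), (row=5, col=3)
  Distance 3: (row=3, col=4), (row=4, col=3), (row=5, col=2)  <- goal reached here
One shortest path (3 moves): (row=6, col=4) -> (row=5, col=4) -> (row=4, col=4) -> (row=3, col=4)

Answer: Shortest path length: 3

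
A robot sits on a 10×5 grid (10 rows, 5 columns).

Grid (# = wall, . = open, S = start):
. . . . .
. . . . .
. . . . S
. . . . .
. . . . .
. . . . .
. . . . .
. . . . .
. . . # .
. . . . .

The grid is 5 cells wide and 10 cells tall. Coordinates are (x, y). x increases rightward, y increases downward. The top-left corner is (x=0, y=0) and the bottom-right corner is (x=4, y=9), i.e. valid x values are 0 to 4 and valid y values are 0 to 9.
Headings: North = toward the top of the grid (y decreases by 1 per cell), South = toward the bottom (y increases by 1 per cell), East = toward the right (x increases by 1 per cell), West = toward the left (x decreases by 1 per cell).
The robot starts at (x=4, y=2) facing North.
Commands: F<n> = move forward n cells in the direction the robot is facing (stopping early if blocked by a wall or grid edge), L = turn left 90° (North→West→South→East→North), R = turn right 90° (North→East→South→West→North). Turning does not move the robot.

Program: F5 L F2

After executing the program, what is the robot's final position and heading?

Answer: Final position: (x=2, y=0), facing West

Derivation:
Start: (x=4, y=2), facing North
  F5: move forward 2/5 (blocked), now at (x=4, y=0)
  L: turn left, now facing West
  F2: move forward 2, now at (x=2, y=0)
Final: (x=2, y=0), facing West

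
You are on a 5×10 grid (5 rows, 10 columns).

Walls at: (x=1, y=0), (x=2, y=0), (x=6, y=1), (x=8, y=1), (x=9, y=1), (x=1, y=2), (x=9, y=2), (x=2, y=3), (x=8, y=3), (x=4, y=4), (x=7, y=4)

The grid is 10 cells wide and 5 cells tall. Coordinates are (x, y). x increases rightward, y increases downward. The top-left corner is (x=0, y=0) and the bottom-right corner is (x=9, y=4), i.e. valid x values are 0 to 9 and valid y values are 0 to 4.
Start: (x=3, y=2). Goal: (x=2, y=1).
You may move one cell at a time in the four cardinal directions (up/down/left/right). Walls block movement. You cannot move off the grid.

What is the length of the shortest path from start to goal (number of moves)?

BFS from (x=3, y=2) until reaching (x=2, y=1):
  Distance 0: (x=3, y=2)
  Distance 1: (x=3, y=1), (x=2, y=2), (x=4, y=2), (x=3, y=3)
  Distance 2: (x=3, y=0), (x=2, y=1), (x=4, y=1), (x=5, y=2), (x=4, y=3), (x=3, y=4)  <- goal reached here
One shortest path (2 moves): (x=3, y=2) -> (x=2, y=2) -> (x=2, y=1)

Answer: Shortest path length: 2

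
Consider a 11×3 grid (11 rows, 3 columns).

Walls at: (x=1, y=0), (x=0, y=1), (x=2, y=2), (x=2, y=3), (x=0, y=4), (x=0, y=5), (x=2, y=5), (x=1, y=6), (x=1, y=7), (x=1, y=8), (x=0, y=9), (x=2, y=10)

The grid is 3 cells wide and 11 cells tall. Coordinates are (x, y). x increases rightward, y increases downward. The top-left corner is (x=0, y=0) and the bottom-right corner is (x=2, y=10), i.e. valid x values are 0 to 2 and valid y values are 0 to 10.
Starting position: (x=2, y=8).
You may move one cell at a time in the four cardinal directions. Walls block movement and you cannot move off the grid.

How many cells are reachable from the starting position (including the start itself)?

BFS flood-fill from (x=2, y=8):
  Distance 0: (x=2, y=8)
  Distance 1: (x=2, y=7), (x=2, y=9)
  Distance 2: (x=2, y=6), (x=1, y=9)
  Distance 3: (x=1, y=10)
  Distance 4: (x=0, y=10)
Total reachable: 7 (grid has 21 open cells total)

Answer: Reachable cells: 7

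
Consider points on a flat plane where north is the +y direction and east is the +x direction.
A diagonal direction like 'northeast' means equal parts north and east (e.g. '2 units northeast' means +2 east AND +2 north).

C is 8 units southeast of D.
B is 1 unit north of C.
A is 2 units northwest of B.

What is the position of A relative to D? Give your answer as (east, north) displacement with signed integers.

Answer: A is at (east=6, north=-5) relative to D.

Derivation:
Place D at the origin (east=0, north=0).
  C is 8 units southeast of D: delta (east=+8, north=-8); C at (east=8, north=-8).
  B is 1 unit north of C: delta (east=+0, north=+1); B at (east=8, north=-7).
  A is 2 units northwest of B: delta (east=-2, north=+2); A at (east=6, north=-5).
Therefore A relative to D: (east=6, north=-5).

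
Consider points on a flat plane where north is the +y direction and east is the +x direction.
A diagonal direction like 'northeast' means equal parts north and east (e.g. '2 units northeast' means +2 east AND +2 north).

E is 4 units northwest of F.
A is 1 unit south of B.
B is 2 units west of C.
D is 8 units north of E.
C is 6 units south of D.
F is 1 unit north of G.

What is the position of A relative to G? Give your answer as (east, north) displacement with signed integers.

Answer: A is at (east=-6, north=6) relative to G.

Derivation:
Place G at the origin (east=0, north=0).
  F is 1 unit north of G: delta (east=+0, north=+1); F at (east=0, north=1).
  E is 4 units northwest of F: delta (east=-4, north=+4); E at (east=-4, north=5).
  D is 8 units north of E: delta (east=+0, north=+8); D at (east=-4, north=13).
  C is 6 units south of D: delta (east=+0, north=-6); C at (east=-4, north=7).
  B is 2 units west of C: delta (east=-2, north=+0); B at (east=-6, north=7).
  A is 1 unit south of B: delta (east=+0, north=-1); A at (east=-6, north=6).
Therefore A relative to G: (east=-6, north=6).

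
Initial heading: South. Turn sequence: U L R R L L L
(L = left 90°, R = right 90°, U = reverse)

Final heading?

Start: South
  U (U-turn (180°)) -> North
  L (left (90° counter-clockwise)) -> West
  R (right (90° clockwise)) -> North
  R (right (90° clockwise)) -> East
  L (left (90° counter-clockwise)) -> North
  L (left (90° counter-clockwise)) -> West
  L (left (90° counter-clockwise)) -> South
Final: South

Answer: Final heading: South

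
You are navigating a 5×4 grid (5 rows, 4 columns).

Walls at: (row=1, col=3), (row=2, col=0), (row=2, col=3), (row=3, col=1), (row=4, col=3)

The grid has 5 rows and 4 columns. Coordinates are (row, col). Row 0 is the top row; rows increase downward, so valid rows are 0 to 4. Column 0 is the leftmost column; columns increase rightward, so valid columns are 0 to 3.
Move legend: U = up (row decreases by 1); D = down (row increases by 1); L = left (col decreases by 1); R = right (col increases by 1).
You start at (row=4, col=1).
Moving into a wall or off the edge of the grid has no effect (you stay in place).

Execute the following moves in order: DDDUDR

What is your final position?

Start: (row=4, col=1)
  [×3]D (down): blocked, stay at (row=4, col=1)
  U (up): blocked, stay at (row=4, col=1)
  D (down): blocked, stay at (row=4, col=1)
  R (right): (row=4, col=1) -> (row=4, col=2)
Final: (row=4, col=2)

Answer: Final position: (row=4, col=2)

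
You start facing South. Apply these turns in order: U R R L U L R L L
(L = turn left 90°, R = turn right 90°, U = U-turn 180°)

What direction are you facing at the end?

Start: South
  U (U-turn (180°)) -> North
  R (right (90° clockwise)) -> East
  R (right (90° clockwise)) -> South
  L (left (90° counter-clockwise)) -> East
  U (U-turn (180°)) -> West
  L (left (90° counter-clockwise)) -> South
  R (right (90° clockwise)) -> West
  L (left (90° counter-clockwise)) -> South
  L (left (90° counter-clockwise)) -> East
Final: East

Answer: Final heading: East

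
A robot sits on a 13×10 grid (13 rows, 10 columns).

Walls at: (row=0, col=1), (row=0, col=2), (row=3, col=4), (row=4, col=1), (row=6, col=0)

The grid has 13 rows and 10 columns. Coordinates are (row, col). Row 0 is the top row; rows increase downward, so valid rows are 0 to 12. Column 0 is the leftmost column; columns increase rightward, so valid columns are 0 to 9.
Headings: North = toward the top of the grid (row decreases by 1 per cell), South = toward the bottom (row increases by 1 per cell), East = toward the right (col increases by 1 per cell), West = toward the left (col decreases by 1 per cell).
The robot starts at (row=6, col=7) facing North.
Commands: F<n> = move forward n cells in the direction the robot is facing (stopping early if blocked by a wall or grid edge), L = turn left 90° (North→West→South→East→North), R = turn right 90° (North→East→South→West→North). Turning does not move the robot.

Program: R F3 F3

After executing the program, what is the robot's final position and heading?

Start: (row=6, col=7), facing North
  R: turn right, now facing East
  F3: move forward 2/3 (blocked), now at (row=6, col=9)
  F3: move forward 0/3 (blocked), now at (row=6, col=9)
Final: (row=6, col=9), facing East

Answer: Final position: (row=6, col=9), facing East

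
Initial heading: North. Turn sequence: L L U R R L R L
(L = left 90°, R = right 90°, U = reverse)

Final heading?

Start: North
  L (left (90° counter-clockwise)) -> West
  L (left (90° counter-clockwise)) -> South
  U (U-turn (180°)) -> North
  R (right (90° clockwise)) -> East
  R (right (90° clockwise)) -> South
  L (left (90° counter-clockwise)) -> East
  R (right (90° clockwise)) -> South
  L (left (90° counter-clockwise)) -> East
Final: East

Answer: Final heading: East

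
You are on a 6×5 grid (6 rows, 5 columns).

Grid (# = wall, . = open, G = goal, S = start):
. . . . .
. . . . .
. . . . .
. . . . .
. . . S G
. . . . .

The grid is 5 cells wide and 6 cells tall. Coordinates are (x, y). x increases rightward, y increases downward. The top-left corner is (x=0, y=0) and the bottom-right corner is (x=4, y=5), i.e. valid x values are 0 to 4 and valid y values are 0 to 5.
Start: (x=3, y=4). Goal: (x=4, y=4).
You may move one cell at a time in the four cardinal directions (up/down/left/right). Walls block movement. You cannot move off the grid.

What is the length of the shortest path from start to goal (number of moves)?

Answer: Shortest path length: 1

Derivation:
BFS from (x=3, y=4) until reaching (x=4, y=4):
  Distance 0: (x=3, y=4)
  Distance 1: (x=3, y=3), (x=2, y=4), (x=4, y=4), (x=3, y=5)  <- goal reached here
One shortest path (1 moves): (x=3, y=4) -> (x=4, y=4)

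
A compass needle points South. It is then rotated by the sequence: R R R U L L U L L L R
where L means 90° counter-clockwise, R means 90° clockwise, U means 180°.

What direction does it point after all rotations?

Start: South
  R (right (90° clockwise)) -> West
  R (right (90° clockwise)) -> North
  R (right (90° clockwise)) -> East
  U (U-turn (180°)) -> West
  L (left (90° counter-clockwise)) -> South
  L (left (90° counter-clockwise)) -> East
  U (U-turn (180°)) -> West
  L (left (90° counter-clockwise)) -> South
  L (left (90° counter-clockwise)) -> East
  L (left (90° counter-clockwise)) -> North
  R (right (90° clockwise)) -> East
Final: East

Answer: Final heading: East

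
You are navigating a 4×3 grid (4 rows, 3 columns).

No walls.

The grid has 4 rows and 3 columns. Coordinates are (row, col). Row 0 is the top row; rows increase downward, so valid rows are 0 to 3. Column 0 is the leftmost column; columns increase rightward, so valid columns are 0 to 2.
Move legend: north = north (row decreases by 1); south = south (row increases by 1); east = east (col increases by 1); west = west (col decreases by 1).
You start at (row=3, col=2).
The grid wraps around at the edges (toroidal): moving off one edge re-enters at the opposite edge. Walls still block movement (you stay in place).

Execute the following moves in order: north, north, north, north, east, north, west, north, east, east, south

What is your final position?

Start: (row=3, col=2)
  north (north): (row=3, col=2) -> (row=2, col=2)
  north (north): (row=2, col=2) -> (row=1, col=2)
  north (north): (row=1, col=2) -> (row=0, col=2)
  north (north): (row=0, col=2) -> (row=3, col=2)
  east (east): (row=3, col=2) -> (row=3, col=0)
  north (north): (row=3, col=0) -> (row=2, col=0)
  west (west): (row=2, col=0) -> (row=2, col=2)
  north (north): (row=2, col=2) -> (row=1, col=2)
  east (east): (row=1, col=2) -> (row=1, col=0)
  east (east): (row=1, col=0) -> (row=1, col=1)
  south (south): (row=1, col=1) -> (row=2, col=1)
Final: (row=2, col=1)

Answer: Final position: (row=2, col=1)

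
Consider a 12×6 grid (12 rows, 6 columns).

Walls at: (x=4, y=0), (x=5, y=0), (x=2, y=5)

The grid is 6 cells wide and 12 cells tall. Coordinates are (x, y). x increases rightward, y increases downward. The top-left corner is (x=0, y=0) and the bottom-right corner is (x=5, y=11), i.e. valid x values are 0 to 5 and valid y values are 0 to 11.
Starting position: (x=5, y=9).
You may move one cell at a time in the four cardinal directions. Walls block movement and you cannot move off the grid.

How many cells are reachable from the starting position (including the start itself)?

BFS flood-fill from (x=5, y=9):
  Distance 0: (x=5, y=9)
  Distance 1: (x=5, y=8), (x=4, y=9), (x=5, y=10)
  Distance 2: (x=5, y=7), (x=4, y=8), (x=3, y=9), (x=4, y=10), (x=5, y=11)
  Distance 3: (x=5, y=6), (x=4, y=7), (x=3, y=8), (x=2, y=9), (x=3, y=10), (x=4, y=11)
  Distance 4: (x=5, y=5), (x=4, y=6), (x=3, y=7), (x=2, y=8), (x=1, y=9), (x=2, y=10), (x=3, y=11)
  Distance 5: (x=5, y=4), (x=4, y=5), (x=3, y=6), (x=2, y=7), (x=1, y=8), (x=0, y=9), (x=1, y=10), (x=2, y=11)
  Distance 6: (x=5, y=3), (x=4, y=4), (x=3, y=5), (x=2, y=6), (x=1, y=7), (x=0, y=8), (x=0, y=10), (x=1, y=11)
  Distance 7: (x=5, y=2), (x=4, y=3), (x=3, y=4), (x=1, y=6), (x=0, y=7), (x=0, y=11)
  Distance 8: (x=5, y=1), (x=4, y=2), (x=3, y=3), (x=2, y=4), (x=1, y=5), (x=0, y=6)
  Distance 9: (x=4, y=1), (x=3, y=2), (x=2, y=3), (x=1, y=4), (x=0, y=5)
  Distance 10: (x=3, y=1), (x=2, y=2), (x=1, y=3), (x=0, y=4)
  Distance 11: (x=3, y=0), (x=2, y=1), (x=1, y=2), (x=0, y=3)
  Distance 12: (x=2, y=0), (x=1, y=1), (x=0, y=2)
  Distance 13: (x=1, y=0), (x=0, y=1)
  Distance 14: (x=0, y=0)
Total reachable: 69 (grid has 69 open cells total)

Answer: Reachable cells: 69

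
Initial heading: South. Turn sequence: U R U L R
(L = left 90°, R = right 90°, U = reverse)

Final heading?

Answer: Final heading: West

Derivation:
Start: South
  U (U-turn (180°)) -> North
  R (right (90° clockwise)) -> East
  U (U-turn (180°)) -> West
  L (left (90° counter-clockwise)) -> South
  R (right (90° clockwise)) -> West
Final: West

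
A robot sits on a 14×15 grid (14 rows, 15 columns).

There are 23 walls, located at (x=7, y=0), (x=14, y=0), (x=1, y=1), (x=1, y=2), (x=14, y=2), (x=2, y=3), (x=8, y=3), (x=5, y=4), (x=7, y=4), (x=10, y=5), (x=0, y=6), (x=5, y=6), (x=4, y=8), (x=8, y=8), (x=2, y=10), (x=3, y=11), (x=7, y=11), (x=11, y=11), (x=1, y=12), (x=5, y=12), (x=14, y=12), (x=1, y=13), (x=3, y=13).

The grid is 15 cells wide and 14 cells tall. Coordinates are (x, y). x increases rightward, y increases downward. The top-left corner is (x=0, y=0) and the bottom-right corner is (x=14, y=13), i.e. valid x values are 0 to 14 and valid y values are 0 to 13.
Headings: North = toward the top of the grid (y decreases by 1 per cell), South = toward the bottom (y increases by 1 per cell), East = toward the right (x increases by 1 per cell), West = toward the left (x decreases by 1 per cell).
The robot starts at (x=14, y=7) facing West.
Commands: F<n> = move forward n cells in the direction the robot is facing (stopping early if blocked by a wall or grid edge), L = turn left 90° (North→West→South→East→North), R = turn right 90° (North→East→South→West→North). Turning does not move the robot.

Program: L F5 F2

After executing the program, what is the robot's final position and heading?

Answer: Final position: (x=14, y=11), facing South

Derivation:
Start: (x=14, y=7), facing West
  L: turn left, now facing South
  F5: move forward 4/5 (blocked), now at (x=14, y=11)
  F2: move forward 0/2 (blocked), now at (x=14, y=11)
Final: (x=14, y=11), facing South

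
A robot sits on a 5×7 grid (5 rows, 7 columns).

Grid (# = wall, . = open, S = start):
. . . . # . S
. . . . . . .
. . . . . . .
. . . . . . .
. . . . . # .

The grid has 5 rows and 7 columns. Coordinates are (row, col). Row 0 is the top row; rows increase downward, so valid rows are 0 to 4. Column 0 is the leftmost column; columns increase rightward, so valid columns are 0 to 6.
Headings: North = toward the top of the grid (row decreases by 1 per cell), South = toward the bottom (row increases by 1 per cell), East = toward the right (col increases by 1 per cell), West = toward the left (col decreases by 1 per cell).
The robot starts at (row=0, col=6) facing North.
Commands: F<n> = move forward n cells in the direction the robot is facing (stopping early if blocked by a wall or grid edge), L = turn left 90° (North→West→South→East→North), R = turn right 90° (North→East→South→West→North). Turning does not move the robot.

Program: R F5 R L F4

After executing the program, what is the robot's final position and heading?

Answer: Final position: (row=0, col=6), facing East

Derivation:
Start: (row=0, col=6), facing North
  R: turn right, now facing East
  F5: move forward 0/5 (blocked), now at (row=0, col=6)
  R: turn right, now facing South
  L: turn left, now facing East
  F4: move forward 0/4 (blocked), now at (row=0, col=6)
Final: (row=0, col=6), facing East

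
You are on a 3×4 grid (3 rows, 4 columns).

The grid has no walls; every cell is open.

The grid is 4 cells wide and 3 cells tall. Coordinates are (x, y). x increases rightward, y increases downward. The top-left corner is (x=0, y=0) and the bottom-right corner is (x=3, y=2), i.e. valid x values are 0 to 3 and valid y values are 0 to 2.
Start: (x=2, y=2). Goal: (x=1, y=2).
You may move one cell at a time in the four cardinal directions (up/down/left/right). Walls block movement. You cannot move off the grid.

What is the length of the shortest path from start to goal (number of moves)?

Answer: Shortest path length: 1

Derivation:
BFS from (x=2, y=2) until reaching (x=1, y=2):
  Distance 0: (x=2, y=2)
  Distance 1: (x=2, y=1), (x=1, y=2), (x=3, y=2)  <- goal reached here
One shortest path (1 moves): (x=2, y=2) -> (x=1, y=2)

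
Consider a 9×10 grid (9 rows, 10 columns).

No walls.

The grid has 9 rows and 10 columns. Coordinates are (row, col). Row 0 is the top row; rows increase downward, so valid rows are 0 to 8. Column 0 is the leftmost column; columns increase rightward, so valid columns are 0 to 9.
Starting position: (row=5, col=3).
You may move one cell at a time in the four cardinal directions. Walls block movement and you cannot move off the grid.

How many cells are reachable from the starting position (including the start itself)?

Answer: Reachable cells: 90

Derivation:
BFS flood-fill from (row=5, col=3):
  Distance 0: (row=5, col=3)
  Distance 1: (row=4, col=3), (row=5, col=2), (row=5, col=4), (row=6, col=3)
  Distance 2: (row=3, col=3), (row=4, col=2), (row=4, col=4), (row=5, col=1), (row=5, col=5), (row=6, col=2), (row=6, col=4), (row=7, col=3)
  Distance 3: (row=2, col=3), (row=3, col=2), (row=3, col=4), (row=4, col=1), (row=4, col=5), (row=5, col=0), (row=5, col=6), (row=6, col=1), (row=6, col=5), (row=7, col=2), (row=7, col=4), (row=8, col=3)
  Distance 4: (row=1, col=3), (row=2, col=2), (row=2, col=4), (row=3, col=1), (row=3, col=5), (row=4, col=0), (row=4, col=6), (row=5, col=7), (row=6, col=0), (row=6, col=6), (row=7, col=1), (row=7, col=5), (row=8, col=2), (row=8, col=4)
  Distance 5: (row=0, col=3), (row=1, col=2), (row=1, col=4), (row=2, col=1), (row=2, col=5), (row=3, col=0), (row=3, col=6), (row=4, col=7), (row=5, col=8), (row=6, col=7), (row=7, col=0), (row=7, col=6), (row=8, col=1), (row=8, col=5)
  Distance 6: (row=0, col=2), (row=0, col=4), (row=1, col=1), (row=1, col=5), (row=2, col=0), (row=2, col=6), (row=3, col=7), (row=4, col=8), (row=5, col=9), (row=6, col=8), (row=7, col=7), (row=8, col=0), (row=8, col=6)
  Distance 7: (row=0, col=1), (row=0, col=5), (row=1, col=0), (row=1, col=6), (row=2, col=7), (row=3, col=8), (row=4, col=9), (row=6, col=9), (row=7, col=8), (row=8, col=7)
  Distance 8: (row=0, col=0), (row=0, col=6), (row=1, col=7), (row=2, col=8), (row=3, col=9), (row=7, col=9), (row=8, col=8)
  Distance 9: (row=0, col=7), (row=1, col=8), (row=2, col=9), (row=8, col=9)
  Distance 10: (row=0, col=8), (row=1, col=9)
  Distance 11: (row=0, col=9)
Total reachable: 90 (grid has 90 open cells total)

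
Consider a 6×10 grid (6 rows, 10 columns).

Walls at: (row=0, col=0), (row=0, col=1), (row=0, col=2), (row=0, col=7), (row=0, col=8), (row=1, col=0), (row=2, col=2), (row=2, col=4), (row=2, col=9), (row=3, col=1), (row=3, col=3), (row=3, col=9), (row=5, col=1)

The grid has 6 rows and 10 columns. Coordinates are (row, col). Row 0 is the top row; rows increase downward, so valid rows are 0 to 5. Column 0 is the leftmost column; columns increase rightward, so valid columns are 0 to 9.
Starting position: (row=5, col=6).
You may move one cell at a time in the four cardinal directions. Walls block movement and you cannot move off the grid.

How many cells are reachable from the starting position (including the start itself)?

BFS flood-fill from (row=5, col=6):
  Distance 0: (row=5, col=6)
  Distance 1: (row=4, col=6), (row=5, col=5), (row=5, col=7)
  Distance 2: (row=3, col=6), (row=4, col=5), (row=4, col=7), (row=5, col=4), (row=5, col=8)
  Distance 3: (row=2, col=6), (row=3, col=5), (row=3, col=7), (row=4, col=4), (row=4, col=8), (row=5, col=3), (row=5, col=9)
  Distance 4: (row=1, col=6), (row=2, col=5), (row=2, col=7), (row=3, col=4), (row=3, col=8), (row=4, col=3), (row=4, col=9), (row=5, col=2)
  Distance 5: (row=0, col=6), (row=1, col=5), (row=1, col=7), (row=2, col=8), (row=4, col=2)
  Distance 6: (row=0, col=5), (row=1, col=4), (row=1, col=8), (row=3, col=2), (row=4, col=1)
  Distance 7: (row=0, col=4), (row=1, col=3), (row=1, col=9), (row=4, col=0)
  Distance 8: (row=0, col=3), (row=0, col=9), (row=1, col=2), (row=2, col=3), (row=3, col=0), (row=5, col=0)
  Distance 9: (row=1, col=1), (row=2, col=0)
  Distance 10: (row=2, col=1)
Total reachable: 47 (grid has 47 open cells total)

Answer: Reachable cells: 47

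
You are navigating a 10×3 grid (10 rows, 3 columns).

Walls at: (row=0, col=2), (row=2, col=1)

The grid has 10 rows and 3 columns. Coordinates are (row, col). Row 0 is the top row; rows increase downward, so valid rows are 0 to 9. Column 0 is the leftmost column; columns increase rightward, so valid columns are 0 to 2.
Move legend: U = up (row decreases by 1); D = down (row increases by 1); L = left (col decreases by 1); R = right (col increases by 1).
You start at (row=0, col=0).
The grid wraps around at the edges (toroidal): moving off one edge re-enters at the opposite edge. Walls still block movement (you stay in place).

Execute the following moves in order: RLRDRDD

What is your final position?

Start: (row=0, col=0)
  R (right): (row=0, col=0) -> (row=0, col=1)
  L (left): (row=0, col=1) -> (row=0, col=0)
  R (right): (row=0, col=0) -> (row=0, col=1)
  D (down): (row=0, col=1) -> (row=1, col=1)
  R (right): (row=1, col=1) -> (row=1, col=2)
  D (down): (row=1, col=2) -> (row=2, col=2)
  D (down): (row=2, col=2) -> (row=3, col=2)
Final: (row=3, col=2)

Answer: Final position: (row=3, col=2)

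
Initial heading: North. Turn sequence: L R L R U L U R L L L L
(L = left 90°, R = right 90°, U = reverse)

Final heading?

Start: North
  L (left (90° counter-clockwise)) -> West
  R (right (90° clockwise)) -> North
  L (left (90° counter-clockwise)) -> West
  R (right (90° clockwise)) -> North
  U (U-turn (180°)) -> South
  L (left (90° counter-clockwise)) -> East
  U (U-turn (180°)) -> West
  R (right (90° clockwise)) -> North
  L (left (90° counter-clockwise)) -> West
  L (left (90° counter-clockwise)) -> South
  L (left (90° counter-clockwise)) -> East
  L (left (90° counter-clockwise)) -> North
Final: North

Answer: Final heading: North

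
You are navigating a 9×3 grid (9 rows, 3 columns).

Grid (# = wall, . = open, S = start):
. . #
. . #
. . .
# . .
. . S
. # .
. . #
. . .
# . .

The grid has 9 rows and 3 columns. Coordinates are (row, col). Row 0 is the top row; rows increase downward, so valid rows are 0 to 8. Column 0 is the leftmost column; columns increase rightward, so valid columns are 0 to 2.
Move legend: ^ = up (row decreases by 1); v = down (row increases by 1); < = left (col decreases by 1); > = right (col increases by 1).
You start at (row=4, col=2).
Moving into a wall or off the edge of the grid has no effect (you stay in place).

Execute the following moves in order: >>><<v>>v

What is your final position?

Answer: Final position: (row=6, col=0)

Derivation:
Start: (row=4, col=2)
  [×3]> (right): blocked, stay at (row=4, col=2)
  < (left): (row=4, col=2) -> (row=4, col=1)
  < (left): (row=4, col=1) -> (row=4, col=0)
  v (down): (row=4, col=0) -> (row=5, col=0)
  > (right): blocked, stay at (row=5, col=0)
  > (right): blocked, stay at (row=5, col=0)
  v (down): (row=5, col=0) -> (row=6, col=0)
Final: (row=6, col=0)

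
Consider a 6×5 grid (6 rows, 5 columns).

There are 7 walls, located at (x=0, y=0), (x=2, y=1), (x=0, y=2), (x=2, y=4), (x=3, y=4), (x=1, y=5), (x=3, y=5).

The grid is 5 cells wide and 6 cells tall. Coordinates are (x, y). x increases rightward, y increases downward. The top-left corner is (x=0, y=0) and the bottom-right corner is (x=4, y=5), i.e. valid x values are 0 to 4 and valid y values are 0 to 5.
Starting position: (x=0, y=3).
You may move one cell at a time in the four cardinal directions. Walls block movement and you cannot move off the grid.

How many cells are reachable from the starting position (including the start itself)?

BFS flood-fill from (x=0, y=3):
  Distance 0: (x=0, y=3)
  Distance 1: (x=1, y=3), (x=0, y=4)
  Distance 2: (x=1, y=2), (x=2, y=3), (x=1, y=4), (x=0, y=5)
  Distance 3: (x=1, y=1), (x=2, y=2), (x=3, y=3)
  Distance 4: (x=1, y=0), (x=0, y=1), (x=3, y=2), (x=4, y=3)
  Distance 5: (x=2, y=0), (x=3, y=1), (x=4, y=2), (x=4, y=4)
  Distance 6: (x=3, y=0), (x=4, y=1), (x=4, y=5)
  Distance 7: (x=4, y=0)
Total reachable: 22 (grid has 23 open cells total)

Answer: Reachable cells: 22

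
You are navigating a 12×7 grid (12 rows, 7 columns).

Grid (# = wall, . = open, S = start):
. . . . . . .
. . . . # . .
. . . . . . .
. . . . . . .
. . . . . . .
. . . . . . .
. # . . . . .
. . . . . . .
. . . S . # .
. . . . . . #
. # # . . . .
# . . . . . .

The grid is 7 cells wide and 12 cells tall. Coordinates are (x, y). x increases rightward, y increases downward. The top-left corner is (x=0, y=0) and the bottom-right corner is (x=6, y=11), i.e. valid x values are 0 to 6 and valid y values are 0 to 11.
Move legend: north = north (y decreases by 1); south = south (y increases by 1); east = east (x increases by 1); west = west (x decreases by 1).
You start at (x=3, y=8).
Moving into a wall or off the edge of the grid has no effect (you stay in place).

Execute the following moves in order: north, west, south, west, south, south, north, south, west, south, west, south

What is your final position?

Start: (x=3, y=8)
  north (north): (x=3, y=8) -> (x=3, y=7)
  west (west): (x=3, y=7) -> (x=2, y=7)
  south (south): (x=2, y=7) -> (x=2, y=8)
  west (west): (x=2, y=8) -> (x=1, y=8)
  south (south): (x=1, y=8) -> (x=1, y=9)
  south (south): blocked, stay at (x=1, y=9)
  north (north): (x=1, y=9) -> (x=1, y=8)
  south (south): (x=1, y=8) -> (x=1, y=9)
  west (west): (x=1, y=9) -> (x=0, y=9)
  south (south): (x=0, y=9) -> (x=0, y=10)
  west (west): blocked, stay at (x=0, y=10)
  south (south): blocked, stay at (x=0, y=10)
Final: (x=0, y=10)

Answer: Final position: (x=0, y=10)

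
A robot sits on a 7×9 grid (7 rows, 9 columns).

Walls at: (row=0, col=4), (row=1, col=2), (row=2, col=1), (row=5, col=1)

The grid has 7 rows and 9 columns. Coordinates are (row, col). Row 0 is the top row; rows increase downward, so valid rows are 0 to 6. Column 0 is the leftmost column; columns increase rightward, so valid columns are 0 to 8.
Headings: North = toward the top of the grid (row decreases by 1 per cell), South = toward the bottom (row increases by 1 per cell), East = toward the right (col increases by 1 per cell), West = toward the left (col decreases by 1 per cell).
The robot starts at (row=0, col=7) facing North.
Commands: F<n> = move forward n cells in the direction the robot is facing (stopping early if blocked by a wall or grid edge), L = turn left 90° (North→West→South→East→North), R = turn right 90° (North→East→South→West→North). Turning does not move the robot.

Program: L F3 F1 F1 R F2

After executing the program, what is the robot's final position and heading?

Start: (row=0, col=7), facing North
  L: turn left, now facing West
  F3: move forward 2/3 (blocked), now at (row=0, col=5)
  F1: move forward 0/1 (blocked), now at (row=0, col=5)
  F1: move forward 0/1 (blocked), now at (row=0, col=5)
  R: turn right, now facing North
  F2: move forward 0/2 (blocked), now at (row=0, col=5)
Final: (row=0, col=5), facing North

Answer: Final position: (row=0, col=5), facing North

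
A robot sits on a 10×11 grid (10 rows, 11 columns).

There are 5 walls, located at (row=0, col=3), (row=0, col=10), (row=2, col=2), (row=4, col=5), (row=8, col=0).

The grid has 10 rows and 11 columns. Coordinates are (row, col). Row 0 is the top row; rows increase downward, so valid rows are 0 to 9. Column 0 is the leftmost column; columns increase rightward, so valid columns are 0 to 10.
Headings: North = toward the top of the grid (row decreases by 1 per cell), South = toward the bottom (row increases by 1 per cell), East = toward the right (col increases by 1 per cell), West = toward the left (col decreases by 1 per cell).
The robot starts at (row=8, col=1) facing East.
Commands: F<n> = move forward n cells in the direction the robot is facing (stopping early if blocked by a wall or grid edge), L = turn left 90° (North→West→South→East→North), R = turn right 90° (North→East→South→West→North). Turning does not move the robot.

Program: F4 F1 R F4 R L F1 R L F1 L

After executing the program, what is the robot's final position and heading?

Start: (row=8, col=1), facing East
  F4: move forward 4, now at (row=8, col=5)
  F1: move forward 1, now at (row=8, col=6)
  R: turn right, now facing South
  F4: move forward 1/4 (blocked), now at (row=9, col=6)
  R: turn right, now facing West
  L: turn left, now facing South
  F1: move forward 0/1 (blocked), now at (row=9, col=6)
  R: turn right, now facing West
  L: turn left, now facing South
  F1: move forward 0/1 (blocked), now at (row=9, col=6)
  L: turn left, now facing East
Final: (row=9, col=6), facing East

Answer: Final position: (row=9, col=6), facing East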